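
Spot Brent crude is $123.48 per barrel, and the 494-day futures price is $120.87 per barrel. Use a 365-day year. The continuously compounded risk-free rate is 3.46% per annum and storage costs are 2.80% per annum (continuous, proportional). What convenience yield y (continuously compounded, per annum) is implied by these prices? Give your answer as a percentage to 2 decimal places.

F = S·e^((r+u−y)T) ⇒ (r+u−y) = ln(F/S)/T
ln(120.87/123.48) = -0.021364; /T ⇒ -0.015785
y = r + u − ln(F/S)/T = 0.0346 + 0.0280 + 0.015785 = 0.078385
y = 7.84%

7.84%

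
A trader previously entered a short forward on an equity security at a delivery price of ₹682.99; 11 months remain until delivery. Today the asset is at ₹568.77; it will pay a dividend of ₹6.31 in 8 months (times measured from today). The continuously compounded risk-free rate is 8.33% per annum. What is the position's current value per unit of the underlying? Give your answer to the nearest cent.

PV(remaining dividends) I = 6.31·e^(−0.0833·8/12) = 5.9691
Current forward F = (S − I)·e^(rT) = (568.77 − 5.9691)·e^(0.0833·11/12) = 562.8009 × 1.079349 = 607.4586
Value (long) = (F − K)·e^(−rT) = (607.4586 − 682.99) × 0.926484 = -69.9786
Short position value = −(long value) = ₹69.98

₹69.98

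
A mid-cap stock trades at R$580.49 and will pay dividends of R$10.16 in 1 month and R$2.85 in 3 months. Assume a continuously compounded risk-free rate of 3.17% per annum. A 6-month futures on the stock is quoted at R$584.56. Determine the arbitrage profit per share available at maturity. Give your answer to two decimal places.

PV(dividends) I = 10.16·e^(−0.0317·1/12) + 2.85·e^(−0.0317·3/12) = 12.9607
Fair futures F* = (S − I)·e^(rT) = (580.49 − 12.9607)·e^0.015850 = 567.5293 × 1.015976 = 576.5961
Market R$584.56 > fair 576.5961: forward overpriced → cash-and-carry (borrow at r, buy the stock and collect the dividends, short the forward).
Profit at T = |F_mkt − F*| = |584.56 − 576.5961| = R$7.96 per share

R$7.96 per share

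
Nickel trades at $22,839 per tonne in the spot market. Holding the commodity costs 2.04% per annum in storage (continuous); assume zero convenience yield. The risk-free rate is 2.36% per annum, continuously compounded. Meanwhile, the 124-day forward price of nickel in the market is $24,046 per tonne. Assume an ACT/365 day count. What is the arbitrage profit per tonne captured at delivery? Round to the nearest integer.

$863 per tonne

Fair forward: F* = S·e^(carry·T), with carry = (r + u) = 0.0236 + 0.0204 = 0.0440
F* = 22839 · e^(0.0440 × 124/365) = 22839 · e^0.014948 = 22839 × 1.015060 = $23182.9553
Market $24046 > fair $23182.9553: forward overpriced → cash-and-carry (buy spot, short the forward).
At maturity, profit = |F_mkt − F*| = |24046 − 23182.9553| = $863 per tonne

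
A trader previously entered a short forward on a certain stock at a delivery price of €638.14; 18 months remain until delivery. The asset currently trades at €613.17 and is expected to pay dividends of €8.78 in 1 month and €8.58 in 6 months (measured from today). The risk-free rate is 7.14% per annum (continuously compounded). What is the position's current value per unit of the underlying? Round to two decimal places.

PV(remaining dividends) I = 8.78·e^(−0.0714·1/12) + 8.58·e^(−0.0714·6/12) = 17.0070
Current forward F = (S − I)·e^(rT) = (613.17 − 17.0070)·e^(0.0714·18/12) = 596.1630 × 1.113046 = 663.5568
Value (long) = (F − K)·e^(−rT) = (663.5568 − 638.14) × 0.898436 = 22.8354
Short position value = −(long value) = -€22.84

-€22.84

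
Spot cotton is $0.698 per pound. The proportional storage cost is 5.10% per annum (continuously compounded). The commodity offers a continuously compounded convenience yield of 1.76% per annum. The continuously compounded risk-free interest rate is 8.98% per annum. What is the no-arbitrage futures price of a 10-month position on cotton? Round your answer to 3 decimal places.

$0.773 per pound

Net carry = r + u − y = 0.0898 + 0.0510 − 0.0176 = 0.1232
F = S·e^((r+u−y)T) = 0.698 · e^(0.1232 × 10/12) = 0.698 · e^0.102667
= 0.698 × 1.108122 = $0.773 per pound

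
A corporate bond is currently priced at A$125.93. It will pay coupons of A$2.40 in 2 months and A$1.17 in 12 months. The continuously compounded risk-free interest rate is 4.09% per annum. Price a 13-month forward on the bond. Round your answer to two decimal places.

A$127.97

PV(coupons) I = 2.40·e^(−0.0409·2/12) + 1.17·e^(−0.0409·12/12)
I = 2.3837 + 1.1231 = 3.5068
F = (S − I)·e^(rT) = (125.93 − 3.5068) · e^(0.0409·13/12)
= 122.4232 · e^0.044308 = 122.4232 × 1.045304 = A$127.97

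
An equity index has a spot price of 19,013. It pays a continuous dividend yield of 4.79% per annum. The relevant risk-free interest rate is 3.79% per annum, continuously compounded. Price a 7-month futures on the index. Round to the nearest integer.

F = S·e^((r − q)T) = 19013 · e^((0.0379 − 0.0479) × 7/12)
= 19013 · e^-0.005833 = 19013 × 0.994184
F = 18,902

18,902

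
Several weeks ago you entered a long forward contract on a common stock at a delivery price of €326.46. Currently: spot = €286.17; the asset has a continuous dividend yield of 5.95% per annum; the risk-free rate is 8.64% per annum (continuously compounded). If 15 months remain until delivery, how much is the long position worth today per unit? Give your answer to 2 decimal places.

Current fair forward for the remaining 15 months: F = S·e^((r − q)·T), (r − q) = 0.0864 − 0.0595 = 0.0269
F = 286.17 · e^(0.0269 × 15/12) = 286.17 × 1.034197 = 295.9562
Value of long forward = (F − K)·e^(−rT) = (295.9562 − 326.46) · e^(−0.0864·15/12)
= -30.5038 × 0.897628 = -27.38

-€27.38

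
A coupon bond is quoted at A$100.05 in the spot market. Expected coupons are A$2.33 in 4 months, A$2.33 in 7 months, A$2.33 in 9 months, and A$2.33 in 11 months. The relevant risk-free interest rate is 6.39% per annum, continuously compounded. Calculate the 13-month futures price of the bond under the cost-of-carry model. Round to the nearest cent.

PV(coupons) I = 2.33·e^(−0.0639·4/12) + 2.33·e^(−0.0639·7/12) + 2.33·e^(−0.0639·9/12) + 2.33·e^(−0.0639·11/12)
I = 2.2809 + 2.2447 + 2.2210 + 2.1974 = 8.9440
F = (S − I)·e^(rT) = (100.05 − 8.9440) · e^(0.0639·13/12)
= 91.1060 · e^0.069225 = 91.1060 × 1.071677 = A$97.64

A$97.64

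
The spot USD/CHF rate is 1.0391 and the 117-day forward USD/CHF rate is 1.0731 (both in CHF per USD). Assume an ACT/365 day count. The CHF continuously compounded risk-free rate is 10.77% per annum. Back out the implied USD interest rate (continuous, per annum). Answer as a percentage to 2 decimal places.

F = S·e^((r_CHF − r_USD)T) ⇒ r_USD = r_CHF − ln(F/S)/T
ln(1.0731/1.0391) = 0.032197; /(117/365) = 0.100444
r_USD = 0.1077 − 0.100444 = 0.007256
r_USD = 0.73%

0.73%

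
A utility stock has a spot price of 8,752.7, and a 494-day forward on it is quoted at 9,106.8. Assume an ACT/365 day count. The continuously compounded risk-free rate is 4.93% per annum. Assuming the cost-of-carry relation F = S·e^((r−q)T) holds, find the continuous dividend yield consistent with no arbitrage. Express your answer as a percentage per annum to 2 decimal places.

2.00%

From F = S·e^((r−q)T): (r − q) = ln(F/S)/T
ln(9106.8/8752.7) = ln(1.040456) = 0.039659
(r − q) = 0.039659 / (494/365) = 0.029303
q = r − ln(F/S)/T = 0.0493 − 0.029303 = 0.019997
q = 2.00%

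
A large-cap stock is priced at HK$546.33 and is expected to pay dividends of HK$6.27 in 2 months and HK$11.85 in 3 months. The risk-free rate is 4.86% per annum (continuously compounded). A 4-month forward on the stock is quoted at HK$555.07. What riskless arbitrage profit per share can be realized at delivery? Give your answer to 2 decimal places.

HK$18.04 per share

PV(dividends) I = 6.27·e^(−0.0486·2/12) + 11.85·e^(−0.0486·3/12) = 17.9263
Fair forward F* = (S − I)·e^(rT) = (546.33 − 17.9263)·e^0.016200 = 528.4037 × 1.016332 = 537.0336
Market HK$555.07 > fair 537.0336: forward overpriced → cash-and-carry (borrow at r, buy the stock and collect the dividends, short the forward).
Profit at T = |F_mkt − F*| = |555.07 − 537.0336| = HK$18.04 per share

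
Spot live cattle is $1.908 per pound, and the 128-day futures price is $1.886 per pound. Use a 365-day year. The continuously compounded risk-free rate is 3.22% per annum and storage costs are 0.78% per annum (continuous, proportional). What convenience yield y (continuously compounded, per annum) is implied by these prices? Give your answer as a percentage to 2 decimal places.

7.31%

F = S·e^((r+u−y)T) ⇒ (r+u−y) = ln(F/S)/T
ln(1.886/1.908) = -0.011597; /T ⇒ -0.033070
y = r + u − ln(F/S)/T = 0.0322 + 0.0078 + 0.033070 = 0.073070
y = 7.31%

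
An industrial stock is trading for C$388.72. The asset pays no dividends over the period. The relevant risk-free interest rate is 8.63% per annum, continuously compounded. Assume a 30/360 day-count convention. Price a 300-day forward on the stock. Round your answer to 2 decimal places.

C$417.71

F = S·e^(rT) = 388.72 · e^(0.0863 × 300/360)
= 388.72 · e^0.071917 = 388.72 × 1.074566
F = C$417.71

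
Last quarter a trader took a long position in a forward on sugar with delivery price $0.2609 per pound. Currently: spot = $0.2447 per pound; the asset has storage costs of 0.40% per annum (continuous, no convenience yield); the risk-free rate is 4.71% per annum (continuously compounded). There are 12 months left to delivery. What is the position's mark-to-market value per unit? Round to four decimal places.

-$0.0032 per pound

Current fair forward for the remaining 12 months: F = S·e^((r + u)·T), (r + u) = 0.0471 + 0.0040 = 0.0511
F = 0.2447 · e^(0.0511 × 12/12) = 0.2447 × 1.052428 = 0.2575
Value of long forward = (F − K)·e^(−rT) = (0.2575 − 0.2609) · e^(−0.0471·12/12)
= -0.0034 × 0.953992 = -0.0032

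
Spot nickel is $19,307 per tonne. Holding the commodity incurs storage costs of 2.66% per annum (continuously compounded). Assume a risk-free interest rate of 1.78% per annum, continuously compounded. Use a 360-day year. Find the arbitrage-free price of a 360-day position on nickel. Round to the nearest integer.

$20,184 per tonne

Net carry = r + u − y = 0.0178 + 0.0266 − 0.0000 = 0.0444
F = S·e^((r+u−y)T) = 19307 · e^(0.0444 × 360/360) = 19307 · e^0.044400
= 19307 × 1.045400 = $20,184 per tonne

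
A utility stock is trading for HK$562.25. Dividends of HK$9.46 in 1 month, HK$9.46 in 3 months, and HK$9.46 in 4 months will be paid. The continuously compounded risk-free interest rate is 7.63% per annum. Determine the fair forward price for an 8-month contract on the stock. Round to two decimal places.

PV(dividends) I = 9.46·e^(−0.0763·1/12) + 9.46·e^(−0.0763·3/12) + 9.46·e^(−0.0763·4/12)
I = 9.4000 + 9.2813 + 9.2224 = 27.9037
F = (S − I)·e^(rT) = (562.25 − 27.9037) · e^(0.0763·8/12)
= 534.3463 · e^0.050867 = 534.3463 × 1.052183 = HK$562.23

HK$562.23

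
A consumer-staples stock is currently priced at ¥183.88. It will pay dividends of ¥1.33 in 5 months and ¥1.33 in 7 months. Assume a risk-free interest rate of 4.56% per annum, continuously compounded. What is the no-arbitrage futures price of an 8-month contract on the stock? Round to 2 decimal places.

¥186.88

PV(dividends) I = 1.33·e^(−0.0456·5/12) + 1.33·e^(−0.0456·7/12)
I = 1.3050 + 1.2951 = 2.6001
F = (S − I)·e^(rT) = (183.88 − 2.6001) · e^(0.0456·8/12)
= 181.2799 · e^0.030400 = 181.2799 × 1.030867 = ¥186.88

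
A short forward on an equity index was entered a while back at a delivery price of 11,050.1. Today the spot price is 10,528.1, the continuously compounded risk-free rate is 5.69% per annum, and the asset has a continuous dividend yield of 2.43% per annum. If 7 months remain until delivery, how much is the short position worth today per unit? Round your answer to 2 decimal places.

309.43

Current fair forward for the remaining 7 months: F = S·e^((r − q)·T), (r − q) = 0.0569 − 0.0243 = 0.0326
F = 10528.1 · e^(0.0326 × 7/12) = 10528.1 × 1.01919864 = 10730.2252
Value of long forward = (F − K)·e^(−rT) = (10730.2252 − 11050.1) · e^(−0.0569·7/12)
= -319.8748 × 0.96735313 = -309.43
Short position value = −(long value) = 309.43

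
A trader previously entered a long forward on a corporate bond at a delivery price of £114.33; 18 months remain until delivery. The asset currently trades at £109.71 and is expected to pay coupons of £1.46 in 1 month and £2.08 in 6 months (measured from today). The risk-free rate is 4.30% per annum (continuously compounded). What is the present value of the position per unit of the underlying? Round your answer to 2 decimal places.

PV(remaining coupons) I = 1.46·e^(−0.0430·1/12) + 2.08·e^(−0.0430·6/12) = 3.4905
Current forward F = (S − I)·e^(rT) = (109.71 − 3.4905)·e^(0.0430·18/12) = 106.2195 × 1.066626 = 113.2965
Value (long) = (F − K)·e^(−rT) = (113.2965 − 114.33) × 0.937536 = -0.9689
Value = -£0.97

-£0.97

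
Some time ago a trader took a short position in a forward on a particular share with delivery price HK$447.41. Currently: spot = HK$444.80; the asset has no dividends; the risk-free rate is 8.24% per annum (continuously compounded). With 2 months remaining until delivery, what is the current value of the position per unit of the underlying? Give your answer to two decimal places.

-HK$3.49

Current fair forward for the remaining 2 months: F = S·e^(r·T), r = 0.0824
F = 444.80 · e^(0.0824 × 2/12) = 444.80 × 1.013828 = 450.9507
Value of long forward = (F − K)·e^(−rT) = (450.9507 − 447.41) · e^(−0.0824·2/12)
= 3.5407 × 0.986361 = 3.49
Short position value = −(long value) = -HK$3.49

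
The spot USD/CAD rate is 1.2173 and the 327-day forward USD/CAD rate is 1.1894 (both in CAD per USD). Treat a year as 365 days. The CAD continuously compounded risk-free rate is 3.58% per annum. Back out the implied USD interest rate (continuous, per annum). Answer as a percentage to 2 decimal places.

6.17%

F = S·e^((r_CAD − r_USD)T) ⇒ r_USD = r_CAD − ln(F/S)/T
ln(1.1894/1.2173) = -0.023186; /(327/365) = -0.025880
r_USD = 0.0358 + 0.025880 = 0.061680
r_USD = 6.17%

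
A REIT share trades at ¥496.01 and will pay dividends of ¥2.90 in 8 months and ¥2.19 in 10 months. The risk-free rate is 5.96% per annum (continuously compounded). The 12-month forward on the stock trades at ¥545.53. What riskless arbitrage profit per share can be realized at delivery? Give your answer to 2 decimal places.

¥24.23 per share

PV(dividends) I = 2.90·e^(−0.0596·8/12) + 2.19·e^(−0.0596·10/12) = 4.8709
Fair forward F* = (S − I)·e^(rT) = (496.01 − 4.8709)·e^0.059600 = 491.1391 × 1.061412 = 521.3009
Market ¥545.53 > fair 521.3009: forward overpriced → cash-and-carry (borrow at r, buy the stock and collect the dividends, short the forward).
Profit at T = |F_mkt − F*| = |545.53 − 521.3009| = ¥24.23 per share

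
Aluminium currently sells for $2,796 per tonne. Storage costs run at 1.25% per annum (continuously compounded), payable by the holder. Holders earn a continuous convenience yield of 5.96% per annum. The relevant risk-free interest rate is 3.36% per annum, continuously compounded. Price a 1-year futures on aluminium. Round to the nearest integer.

$2,759 per tonne

Net carry = r + u − y = 0.0336 + 0.0125 − 0.0596 = -0.0135
F = S·e^((r+u−y)T) = 2796 · e^(-0.0135 × 1) = 2796 · e^-0.013500
= 2796 × 0.986591 = $2,759 per tonne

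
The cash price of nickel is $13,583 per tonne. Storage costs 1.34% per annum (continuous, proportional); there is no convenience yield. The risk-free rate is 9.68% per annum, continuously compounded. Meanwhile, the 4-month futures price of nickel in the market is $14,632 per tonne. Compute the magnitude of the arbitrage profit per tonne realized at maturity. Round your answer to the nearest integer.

$541 per tonne

Fair futures: F* = S·e^(carry·T), with carry = (r + u) = 0.0968 + 0.0134 = 0.1102
F* = 13583 · e^(0.1102 × 4/12) = 13583 · e^0.036733 = 13583 × 1.037416 = $14091.2215
Market $14632 > fair $14091.2215: forward overpriced → cash-and-carry (buy spot, short the forward).
At maturity, profit = |F_mkt − F*| = |14632 − 14091.2215| = $541 per tonne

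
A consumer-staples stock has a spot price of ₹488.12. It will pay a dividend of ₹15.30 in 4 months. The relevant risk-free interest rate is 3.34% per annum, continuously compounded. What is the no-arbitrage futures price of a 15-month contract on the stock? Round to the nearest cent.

₹493.15

PV(dividends) I = 15.30·e^(−0.0334·4/12)
I = 15.1306
F = (S − I)·e^(rT) = (488.12 − 15.1306) · e^(0.0334·15/12)
= 472.9894 · e^0.041750 = 472.9894 × 1.042634 = ₹493.15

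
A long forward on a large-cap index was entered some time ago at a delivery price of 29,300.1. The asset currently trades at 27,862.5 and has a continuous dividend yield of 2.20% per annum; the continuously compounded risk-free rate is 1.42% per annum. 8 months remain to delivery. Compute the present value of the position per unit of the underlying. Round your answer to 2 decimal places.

Current fair forward for the remaining 8 months: F = S·e^((r − q)·T), (r − q) = 0.0142 − 0.0220 = -0.0078
F = 27862.5 · e^(-0.0078 × 8/12) = 27862.5 × 0.99481350 = 27717.9911
Value of long forward = (F − K)·e^(−rT) = (27717.9911 − 29300.1) · e^(−0.0142·8/12)
= -1582.1089 × 0.99057800 = -1567.20

-1567.20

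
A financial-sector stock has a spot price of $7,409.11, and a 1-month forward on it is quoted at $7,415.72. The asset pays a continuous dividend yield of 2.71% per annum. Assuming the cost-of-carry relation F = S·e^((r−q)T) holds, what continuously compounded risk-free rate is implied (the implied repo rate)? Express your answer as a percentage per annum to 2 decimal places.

3.78%

From F = S·e^((r−q)T): (r − q) = ln(F/S)/T
ln(7415.72/7409.11) = ln(1.000892) = 0.000892
(r − q) = 0.000892 / (1/12) = 0.010704
r = ln(F/S)/T + q = 0.010704 + 0.0271 = 0.037804
r = 3.78%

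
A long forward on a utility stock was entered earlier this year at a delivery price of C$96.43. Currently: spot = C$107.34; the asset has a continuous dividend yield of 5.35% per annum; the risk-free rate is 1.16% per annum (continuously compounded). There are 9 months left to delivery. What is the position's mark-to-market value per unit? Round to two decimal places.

Current fair forward for the remaining 9 months: F = S·e^((r − q)·T), (r − q) = 0.0116 − 0.0535 = -0.0419
F = 107.34 · e^(-0.0419 × 9/12) = 107.34 × 0.969064 = 104.0193
Value of long forward = (F − K)·e^(−rT) = (104.0193 − 96.43) · e^(−0.0116·9/12)
= 7.5893 × 0.991338 = 7.52

C$7.52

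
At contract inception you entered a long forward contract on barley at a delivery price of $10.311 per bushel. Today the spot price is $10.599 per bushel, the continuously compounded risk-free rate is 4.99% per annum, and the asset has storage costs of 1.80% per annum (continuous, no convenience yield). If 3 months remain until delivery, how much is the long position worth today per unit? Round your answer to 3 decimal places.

$0.464 per bushel

Current fair forward for the remaining 3 months: F = S·e^((r + u)·T), (r + u) = 0.0499 + 0.0180 = 0.0679
F = 10.599 · e^(0.0679 × 3/12) = 10.599 × 1.017120 = 10.7805
Value of long forward = (F − K)·e^(−rT) = (10.7805 − 10.311) · e^(−0.0499·3/12)
= 0.4695 × 0.987602 = 0.464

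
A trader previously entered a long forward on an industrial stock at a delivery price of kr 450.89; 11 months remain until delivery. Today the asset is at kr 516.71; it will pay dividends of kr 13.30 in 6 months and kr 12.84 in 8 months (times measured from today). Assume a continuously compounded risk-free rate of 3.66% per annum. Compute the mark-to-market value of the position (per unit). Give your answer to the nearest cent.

kr 55.11

PV(remaining dividends) I = 13.30·e^(−0.0366·6/12) + 12.84·e^(−0.0366·8/12) = 25.5893
Current forward F = (S − I)·e^(rT) = (516.71 − 25.5893)·e^(0.0366·11/12) = 491.1207 × 1.034119 = 507.8772
Value (long) = (F − K)·e^(−rT) = (507.8772 − 450.89) × 0.967007 = 55.1070
Value = kr 55.11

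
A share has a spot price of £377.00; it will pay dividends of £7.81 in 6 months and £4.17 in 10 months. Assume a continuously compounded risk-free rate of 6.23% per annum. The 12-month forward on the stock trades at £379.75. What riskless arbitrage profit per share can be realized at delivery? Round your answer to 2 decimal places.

£9.21 per share

PV(dividends) I = 7.81·e^(−0.0623·6/12) + 4.17·e^(−0.0623·10/12) = 11.5295
Fair forward F* = (S − I)·e^(rT) = (377.00 − 11.5295)·e^0.062300 = 365.4705 × 1.064282 = 388.9637
Market £379.75 < fair 388.9637: forward underpriced → reverse cash-and-carry (short the stock, invest proceeds at r, pay the dividends, go long the forward).
Profit at T = |F_mkt − F*| = |379.75 − 388.9637| = £9.21 per share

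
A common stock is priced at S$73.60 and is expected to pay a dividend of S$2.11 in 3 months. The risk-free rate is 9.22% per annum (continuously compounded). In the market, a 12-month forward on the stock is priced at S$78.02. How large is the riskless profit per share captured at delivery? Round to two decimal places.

PV(dividends) I = 2.11·e^(−0.0922·3/12) = 2.0619
Fair forward F* = (S − I)·e^(rT) = (73.60 − 2.0619)·e^0.092200 = 71.5381 × 1.096584 = 78.4475
Market S$78.02 < fair 78.4475: forward underpriced → reverse cash-and-carry (short the stock, invest proceeds at r, pay the dividends, go long the forward).
Profit at T = |F_mkt − F*| = |78.02 − 78.4475| = S$0.43 per share

S$0.43 per share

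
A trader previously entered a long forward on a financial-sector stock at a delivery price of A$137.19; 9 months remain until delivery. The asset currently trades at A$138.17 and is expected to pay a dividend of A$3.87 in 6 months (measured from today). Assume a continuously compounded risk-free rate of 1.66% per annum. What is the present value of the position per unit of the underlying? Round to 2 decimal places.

PV(remaining dividends) I = 3.87·e^(−0.0166·6/12) = 3.8380
Current forward F = (S − I)·e^(rT) = (138.17 − 3.8380)·e^(0.0166·9/12) = 134.3320 × 1.012528 = 136.0149
Value (long) = (F − K)·e^(−rT) = (136.0149 − 137.19) × 0.987627 = -1.1606
Value = -A$1.16

-A$1.16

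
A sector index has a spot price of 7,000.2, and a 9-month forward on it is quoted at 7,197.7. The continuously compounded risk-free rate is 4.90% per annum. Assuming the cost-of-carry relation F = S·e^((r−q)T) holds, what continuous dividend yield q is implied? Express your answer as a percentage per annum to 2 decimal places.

1.19%

From F = S·e^((r−q)T): (r − q) = ln(F/S)/T
ln(7197.7/7000.2) = ln(1.028213) = 0.027822
(r − q) = 0.027822 / (9/12) = 0.037096
q = r − ln(F/S)/T = 0.0490 − 0.037096 = 0.011904
q = 1.19%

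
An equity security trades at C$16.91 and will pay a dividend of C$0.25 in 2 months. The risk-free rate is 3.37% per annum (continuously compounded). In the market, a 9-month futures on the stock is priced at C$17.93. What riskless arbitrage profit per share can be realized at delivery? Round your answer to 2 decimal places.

PV(dividends) I = 0.25·e^(−0.0337·2/12) = 0.2486
Fair futures F* = (S − I)·e^(rT) = (16.91 − 0.2486)·e^0.025275 = 16.6614 × 1.025597 = 17.0879
Market C$17.93 > fair 17.0879: forward overpriced → cash-and-carry (borrow at r, buy the stock and collect the dividends, short the forward).
Profit at T = |F_mkt − F*| = |17.93 − 17.0879| = C$0.84 per share

C$0.84 per share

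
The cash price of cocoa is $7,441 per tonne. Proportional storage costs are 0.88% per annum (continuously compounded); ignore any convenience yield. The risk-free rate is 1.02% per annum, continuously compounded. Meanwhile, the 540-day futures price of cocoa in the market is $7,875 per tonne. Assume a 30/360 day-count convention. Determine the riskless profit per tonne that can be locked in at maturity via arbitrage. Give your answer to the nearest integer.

$219 per tonne

Fair futures: F* = S·e^(carry·T), with carry = (r + u) = 0.0102 + 0.0088 = 0.0190
F* = 7441 · e^(0.0190 × 540/360) = 7441 · e^0.028500 = 7441 × 1.028910 = $7656.1193
Market $7875 > fair $7656.1193: forward overpriced → cash-and-carry (buy spot, short the forward).
At maturity, profit = |F_mkt − F*| = |7875 − 7656.1193| = $219 per tonne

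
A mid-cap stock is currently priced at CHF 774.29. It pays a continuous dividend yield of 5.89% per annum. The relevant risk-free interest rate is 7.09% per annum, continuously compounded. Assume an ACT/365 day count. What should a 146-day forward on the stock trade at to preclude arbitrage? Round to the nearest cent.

F = S·e^((r − q)T) = 774.29 · e^((0.0709 − 0.0589) × 146/365)
= 774.29 · e^0.004800 = 774.29 × 1.004812
F = CHF 778.02

CHF 778.02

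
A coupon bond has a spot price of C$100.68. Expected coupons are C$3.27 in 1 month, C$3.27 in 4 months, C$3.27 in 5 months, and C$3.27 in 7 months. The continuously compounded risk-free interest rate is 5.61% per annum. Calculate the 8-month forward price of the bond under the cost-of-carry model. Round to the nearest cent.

C$91.20

PV(coupons) I = 3.27·e^(−0.0561·1/12) + 3.27·e^(−0.0561·4/12) + 3.27·e^(−0.0561·5/12) + 3.27·e^(−0.0561·7/12)
I = 3.2547 + 3.2094 + 3.1945 + 3.1647 = 12.8233
F = (S − I)·e^(rT) = (100.68 − 12.8233) · e^(0.0561·8/12)
= 87.8567 · e^0.037400 = 87.8567 × 1.038108 = C$91.20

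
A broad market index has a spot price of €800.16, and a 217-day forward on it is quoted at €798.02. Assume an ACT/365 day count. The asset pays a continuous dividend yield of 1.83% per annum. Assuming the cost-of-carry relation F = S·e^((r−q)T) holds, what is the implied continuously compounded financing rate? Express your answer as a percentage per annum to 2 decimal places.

1.38%

From F = S·e^((r−q)T): (r − q) = ln(F/S)/T
ln(798.02/800.16) = ln(0.997326) = -0.002678
(r − q) = -0.002678 / (217/365) = -0.004504
r = ln(F/S)/T + q = -0.004504 + 0.0183 = 0.013796
r = 1.38%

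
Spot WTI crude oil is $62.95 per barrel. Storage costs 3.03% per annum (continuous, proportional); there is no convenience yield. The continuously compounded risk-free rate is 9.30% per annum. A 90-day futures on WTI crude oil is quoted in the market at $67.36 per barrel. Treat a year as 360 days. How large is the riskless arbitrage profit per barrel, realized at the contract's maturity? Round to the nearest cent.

$2.44 per barrel

Fair futures: F* = S·e^(carry·T), with carry = (r + u) = 0.0930 + 0.0303 = 0.1233
F* = 62.95 · e^(0.1233 × 90/360) = 62.95 · e^0.030825 = 62.95 × 1.031305 = $64.9206
Market $67.36 > fair $64.9206: forward overpriced → cash-and-carry (buy spot, short the forward).
At maturity, profit = |F_mkt − F*| = |67.36 − 64.9206| = $2.44 per barrel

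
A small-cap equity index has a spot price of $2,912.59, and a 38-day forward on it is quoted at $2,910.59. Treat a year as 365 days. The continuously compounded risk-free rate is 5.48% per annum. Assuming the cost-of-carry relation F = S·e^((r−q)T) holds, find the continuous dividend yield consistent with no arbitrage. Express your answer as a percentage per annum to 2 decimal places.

From F = S·e^((r−q)T): (r − q) = ln(F/S)/T
ln(2910.59/2912.59) = ln(0.999313) = -0.000687
(r − q) = -0.000687 / (38/365) = -0.006599
q = r − ln(F/S)/T = 0.0548 + 0.006599 = 0.061399
q = 6.14%

6.14%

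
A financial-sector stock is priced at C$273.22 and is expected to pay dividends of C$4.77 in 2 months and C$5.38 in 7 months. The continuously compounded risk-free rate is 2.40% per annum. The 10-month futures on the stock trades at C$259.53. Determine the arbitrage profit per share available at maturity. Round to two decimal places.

C$8.95 per share

PV(dividends) I = 4.77·e^(−0.0240·2/12) + 5.38·e^(−0.0240·7/12) = 10.0562
Fair futures F* = (S − I)·e^(rT) = (273.22 − 10.0562)·e^0.020000 = 263.1638 × 1.020201 = 268.4800
Market C$259.53 < fair 268.4800: forward underpriced → reverse cash-and-carry (short the stock, invest proceeds at r, pay the dividends, go long the forward).
Profit at T = |F_mkt − F*| = |259.53 − 268.4800| = C$8.95 per share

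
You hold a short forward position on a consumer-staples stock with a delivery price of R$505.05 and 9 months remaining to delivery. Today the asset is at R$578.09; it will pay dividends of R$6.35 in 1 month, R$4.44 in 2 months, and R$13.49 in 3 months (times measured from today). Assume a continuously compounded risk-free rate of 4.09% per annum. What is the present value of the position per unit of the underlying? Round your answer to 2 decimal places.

PV(remaining dividends) I = 6.35·e^(−0.0409·1/12) + 4.44·e^(−0.0409·2/12) + 13.49·e^(−0.0409·3/12) = 24.0910
Current forward F = (S − I)·e^(rT) = (578.09 − 24.0910)·e^(0.0409·9/12) = 553.9990 × 1.031150 = 571.2561
Value (long) = (F − K)·e^(−rT) = (571.2561 − 505.05) × 0.969791 = 64.2061
Short position value = −(long value) = -R$64.21

-R$64.21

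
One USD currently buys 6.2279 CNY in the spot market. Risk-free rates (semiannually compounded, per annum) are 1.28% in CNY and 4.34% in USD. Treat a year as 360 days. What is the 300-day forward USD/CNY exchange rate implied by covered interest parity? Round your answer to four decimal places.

By covered interest parity, F = S · (1+r_CNY/2)^(2T) / (1+r_USD/2)^(2T)
= 6.2279 × 1.010689 / 1.036428 = 6.2279 × 0.975166
F = 6.0732 CNY per USD

6.0732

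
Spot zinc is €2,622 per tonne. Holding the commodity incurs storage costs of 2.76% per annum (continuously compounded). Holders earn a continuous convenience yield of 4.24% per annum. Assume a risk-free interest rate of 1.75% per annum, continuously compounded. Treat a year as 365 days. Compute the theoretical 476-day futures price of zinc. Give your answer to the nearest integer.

€2,631 per tonne

Net carry = r + u − y = 0.0175 + 0.0276 − 0.0424 = 0.0027
F = S·e^((r+u−y)T) = 2622 · e^(0.0027 × 476/365) = 2622 · e^0.003521
= 2622 × 1.003527 = €2,631 per tonne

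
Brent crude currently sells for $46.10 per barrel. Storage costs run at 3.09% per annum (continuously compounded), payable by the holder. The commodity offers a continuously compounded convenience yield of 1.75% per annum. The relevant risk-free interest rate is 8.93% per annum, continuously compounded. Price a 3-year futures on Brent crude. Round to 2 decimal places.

$62.73 per barrel

Net carry = r + u − y = 0.0893 + 0.0309 − 0.0175 = 0.1027
F = S·e^((r+u−y)T) = 46.10 · e^(0.1027 × 3) = 46.10 · e^0.308100
= 46.10 × 1.360837 = $62.73 per barrel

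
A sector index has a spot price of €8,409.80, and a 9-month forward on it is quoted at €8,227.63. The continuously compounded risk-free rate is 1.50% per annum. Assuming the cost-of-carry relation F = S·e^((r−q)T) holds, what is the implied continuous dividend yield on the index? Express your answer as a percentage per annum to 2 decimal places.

4.42%

From F = S·e^((r−q)T): (r − q) = ln(F/S)/T
ln(8227.63/8409.80) = ln(0.978338) = -0.021900
(r − q) = -0.021900 / (9/12) = -0.029200
q = r − ln(F/S)/T = 0.0150 + 0.029200 = 0.044200
q = 4.42%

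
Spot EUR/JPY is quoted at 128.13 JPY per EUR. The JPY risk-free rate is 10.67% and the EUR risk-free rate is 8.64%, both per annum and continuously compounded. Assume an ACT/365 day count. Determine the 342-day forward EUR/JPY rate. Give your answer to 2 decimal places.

F = S·e^((r_JPY − r_EUR)T) = 128.13 · e^((0.1067 − 0.0864) × 342/365)
= 128.13 · e^0.019021 = 128.13 × 1.019203
F = 130.59 JPY per EUR

130.59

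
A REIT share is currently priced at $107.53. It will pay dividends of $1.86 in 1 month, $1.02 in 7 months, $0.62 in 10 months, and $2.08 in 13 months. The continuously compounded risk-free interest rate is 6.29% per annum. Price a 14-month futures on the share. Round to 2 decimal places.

PV(dividends) I = 1.86·e^(−0.0629·1/12) + 1.02·e^(−0.0629·7/12) + 0.62·e^(−0.0629·10/12) + 2.08·e^(−0.0629·13/12)
I = 1.8503 + 0.9833 + 0.5883 + 1.9430 = 5.3649
F = (S − I)·e^(rT) = (107.53 − 5.3649) · e^(0.0629·14/12)
= 102.1651 · e^0.073383 = 102.1651 × 1.076143 = $109.94

$109.94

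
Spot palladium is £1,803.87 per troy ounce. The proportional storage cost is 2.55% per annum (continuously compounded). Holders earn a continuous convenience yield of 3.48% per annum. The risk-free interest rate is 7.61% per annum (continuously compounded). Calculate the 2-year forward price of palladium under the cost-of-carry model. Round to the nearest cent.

Net carry = r + u − y = 0.0761 + 0.0255 − 0.0348 = 0.0668
F = S·e^((r+u−y)T) = 1803.87 · e^(0.0668 × 2) = 1803.87 · e^0.13360000
= 1803.87 × 1.14293555 = £2,061.71 per troy ounce

£2,061.71 per troy ounce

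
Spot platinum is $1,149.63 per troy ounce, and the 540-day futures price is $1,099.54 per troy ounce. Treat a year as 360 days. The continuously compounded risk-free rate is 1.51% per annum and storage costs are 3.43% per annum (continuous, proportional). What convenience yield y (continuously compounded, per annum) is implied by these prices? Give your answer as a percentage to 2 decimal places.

7.91%

F = S·e^((r+u−y)T) ⇒ (r+u−y) = ln(F/S)/T
ln(1099.54/1149.63) = -0.044548; /T ⇒ -0.029699
y = r + u − ln(F/S)/T = 0.0151 + 0.0343 + 0.029699 = 0.079099
y = 7.91%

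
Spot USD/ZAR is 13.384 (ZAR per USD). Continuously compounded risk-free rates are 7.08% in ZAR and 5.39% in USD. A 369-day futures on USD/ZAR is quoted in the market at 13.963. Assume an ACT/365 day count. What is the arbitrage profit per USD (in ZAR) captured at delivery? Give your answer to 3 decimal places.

0.348 per USD (in ZAR)

Fair futures: F* = S·e^(carry·T), with carry = (r_ZAR − r_USD) = 0.0708 − 0.0539 = 0.0169
F* = 13.384 · e^(0.0169 × 369/365) = 13.384 · e^0.017085 = 13.384 × 1.017232 = 13.6146
Market 13.963 > fair 13.6146: forward overpriced → cash-and-carry (buy spot, short the forward).
At maturity, profit = |F_mkt − F*| = |13.963 − 13.6146| = 0.348 per USD (in ZAR)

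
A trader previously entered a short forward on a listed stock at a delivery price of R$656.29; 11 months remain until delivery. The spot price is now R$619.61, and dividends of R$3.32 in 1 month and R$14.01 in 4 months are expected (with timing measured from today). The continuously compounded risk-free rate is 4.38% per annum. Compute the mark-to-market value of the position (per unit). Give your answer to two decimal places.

R$27.97

PV(remaining dividends) I = 3.32·e^(−0.0438·1/12) + 14.01·e^(−0.0438·4/12) = 17.1148
Current forward F = (S − I)·e^(rT) = (619.61 − 17.1148)·e^(0.0438·11/12) = 602.4952 × 1.040967 = 627.1776
Value (long) = (F − K)·e^(−rT) = (627.1776 − 656.29) × 0.960645 = -27.9667
Short position value = −(long value) = R$27.97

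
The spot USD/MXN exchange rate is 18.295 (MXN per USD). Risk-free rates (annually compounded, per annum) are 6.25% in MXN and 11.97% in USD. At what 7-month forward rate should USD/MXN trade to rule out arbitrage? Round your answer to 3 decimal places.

By covered interest parity, F = S · (1+r_MXN)^T / (1+r_USD)^T
= 18.295 × 1.035997 / 1.068176 = 18.295 × 0.969875
F = 17.744 MXN per USD

17.744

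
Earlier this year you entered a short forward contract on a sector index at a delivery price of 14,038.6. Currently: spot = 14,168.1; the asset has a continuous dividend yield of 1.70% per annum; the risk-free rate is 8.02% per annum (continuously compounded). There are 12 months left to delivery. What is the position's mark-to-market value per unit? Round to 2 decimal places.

Current fair forward for the remaining 12 months: F = S·e^((r − q)·T), (r − q) = 0.0802 − 0.0170 = 0.0632
F = 14168.1 · e^(0.0632 × 12/12) = 14168.1 × 1.06523987 = 15092.4250
Value of long forward = (F − K)·e^(−rT) = (15092.4250 − 14038.6) · e^(−0.0802·12/12)
= 1053.8250 × 0.92293174 = 972.61
Short position value = −(long value) = -972.61

-972.61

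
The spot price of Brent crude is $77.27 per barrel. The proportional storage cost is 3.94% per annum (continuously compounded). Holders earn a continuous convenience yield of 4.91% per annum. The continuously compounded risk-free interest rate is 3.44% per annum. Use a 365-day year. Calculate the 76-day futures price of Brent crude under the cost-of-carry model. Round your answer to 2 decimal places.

$77.67 per barrel

Net carry = r + u − y = 0.0344 + 0.0394 − 0.0491 = 0.0247
F = S·e^((r+u−y)T) = 77.27 · e^(0.0247 × 76/365) = 77.27 · e^0.005143
= 77.27 × 1.005156 = $77.67 per barrel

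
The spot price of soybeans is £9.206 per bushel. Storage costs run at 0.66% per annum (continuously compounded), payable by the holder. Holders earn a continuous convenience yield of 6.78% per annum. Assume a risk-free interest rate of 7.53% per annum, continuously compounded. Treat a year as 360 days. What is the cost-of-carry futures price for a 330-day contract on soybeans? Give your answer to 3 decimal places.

£9.326 per bushel

Net carry = r + u − y = 0.0753 + 0.0066 − 0.0678 = 0.0141
F = S·e^((r+u−y)T) = 9.206 · e^(0.0141 × 330/360) = 9.206 · e^0.012925
= 9.206 × 1.013009 = £9.326 per bushel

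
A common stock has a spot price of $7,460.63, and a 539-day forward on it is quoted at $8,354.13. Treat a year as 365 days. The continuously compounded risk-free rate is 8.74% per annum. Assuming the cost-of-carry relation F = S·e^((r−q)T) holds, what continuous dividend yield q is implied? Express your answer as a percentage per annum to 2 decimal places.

1.08%

From F = S·e^((r−q)T): (r − q) = ln(F/S)/T
ln(8354.13/7460.63) = ln(1.119762) = 0.113116
(r − q) = 0.113116 / (539/365) = 0.076600
q = r − ln(F/S)/T = 0.0874 − 0.076600 = 0.010800
q = 1.08%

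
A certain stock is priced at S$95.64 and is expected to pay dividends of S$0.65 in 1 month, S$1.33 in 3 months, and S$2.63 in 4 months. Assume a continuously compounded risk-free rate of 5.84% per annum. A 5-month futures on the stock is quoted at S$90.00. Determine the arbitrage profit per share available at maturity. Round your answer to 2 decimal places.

S$3.35 per share

PV(dividends) I = 0.65·e^(−0.0584·1/12) + 1.33·e^(−0.0584·3/12) + 2.63·e^(−0.0584·4/12) = 4.5369
Fair futures F* = (S − I)·e^(rT) = (95.64 − 4.5369)·e^0.024333 = 91.1031 × 1.024631 = 93.3471
Market S$90.00 < fair 93.3471: forward underpriced → reverse cash-and-carry (short the stock, invest proceeds at r, pay the dividends, go long the forward).
Profit at T = |F_mkt − F*| = |90.00 − 93.3471| = S$3.35 per share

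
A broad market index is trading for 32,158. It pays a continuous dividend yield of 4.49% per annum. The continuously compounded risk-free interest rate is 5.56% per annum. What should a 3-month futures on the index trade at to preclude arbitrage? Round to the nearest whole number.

F = S·e^((r − q)T) = 32158 · e^((0.0556 − 0.0449) × 3/12)
= 32158 · e^0.002675 = 32158 × 1.002679
F = 32,244

32,244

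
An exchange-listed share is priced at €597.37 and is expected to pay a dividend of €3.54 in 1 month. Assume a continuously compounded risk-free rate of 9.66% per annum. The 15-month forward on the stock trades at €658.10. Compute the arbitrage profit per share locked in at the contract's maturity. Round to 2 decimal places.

€11.98 per share

PV(dividends) I = 3.54·e^(−0.0966·1/12) = 3.5116
Fair forward F* = (S − I)·e^(rT) = (597.37 − 3.5116)·e^0.120750 = 593.8584 × 1.128343 = 670.0760
Market €658.10 < fair 670.0760: forward underpriced → reverse cash-and-carry (short the stock, invest proceeds at r, pay the dividends, go long the forward).
Profit at T = |F_mkt − F*| = |658.10 − 670.0760| = €11.98 per share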